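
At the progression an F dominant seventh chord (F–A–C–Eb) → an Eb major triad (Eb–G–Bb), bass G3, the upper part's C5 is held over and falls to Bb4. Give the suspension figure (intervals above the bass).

At the second chord the bass is G3. The suspended C5 lies a fourth above the bass; after resolving down by step to Bb4, the interval above the bass becomes a third.
Suspension figures are named by those two intervals: 4–3.

4–3 suspension.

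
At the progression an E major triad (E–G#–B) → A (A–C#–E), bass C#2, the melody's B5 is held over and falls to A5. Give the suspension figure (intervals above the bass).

At the second chord the bass is C#2. The suspended B5 lies a seventh above the bass; after resolving down by step to A5, the interval above the bass becomes a sixth.
Suspension figures are named by those two intervals: 7–6.

7–6 suspension.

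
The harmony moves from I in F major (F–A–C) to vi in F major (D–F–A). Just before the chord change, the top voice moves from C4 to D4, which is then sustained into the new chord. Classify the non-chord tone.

D4 is an anticipation.

The harmony at that moment is F major triad (F, A, C); D4 is not a chord tone.
It is approached by step up from C4 and then sustained as the same pitch into the next harmony.
Arriving early and becoming a chord tone when the harmony changes — an anticipation.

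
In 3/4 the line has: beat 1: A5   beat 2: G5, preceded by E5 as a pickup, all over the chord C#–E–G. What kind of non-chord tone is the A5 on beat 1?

Appoggiatura.

The harmony at that moment is C# diminished triad (C#, E, G); A5 is not a chord tone.
It is approached by leap up from E5 and left by step down to G5.
Leap in, step out, metrically accented — an appoggiatura.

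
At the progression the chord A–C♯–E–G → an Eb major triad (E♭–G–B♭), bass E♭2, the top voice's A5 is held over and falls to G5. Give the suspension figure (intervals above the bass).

4–3 suspension.

At the second chord the bass is E♭2. The suspended A5 lies a fourth above the bass; after resolving down by step to G5, the interval above the bass becomes a third.
Suspension figures are named by those two intervals: 4–3.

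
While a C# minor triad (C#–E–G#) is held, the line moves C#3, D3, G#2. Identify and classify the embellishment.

The harmony at that moment is C# minor triad (C#, E, G#); D3 is not a chord tone.
It is approached by step up from C#3 and left by leap down to G#2.
Step in, leap out — an escape tone.

D3 is an escape tone.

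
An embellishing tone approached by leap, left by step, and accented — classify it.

Approach: by leap. Departure: by step. Metric position: strong.
Leap in, step out, in a metrically strong position — an appoggiatura. (It is the mirror image of the escape tone, which steps in and leaps out from a weak position.)

Appoggiatura.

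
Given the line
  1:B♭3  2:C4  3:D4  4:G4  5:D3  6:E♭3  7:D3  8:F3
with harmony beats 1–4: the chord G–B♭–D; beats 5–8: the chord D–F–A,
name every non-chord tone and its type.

The harmony at that moment is G minor triad (G, B♭, D); C4 is not a chord tone.
It is approached by step up from B♭3 and left by step up to D4.
Step in, step out in the same direction — a passing tone.
The harmony at that moment is D minor triad (D, F, A); E♭3 is not a chord tone.
It is approached by step up from D3 and left by step down to D3.
Step away and step back to the same note — a neighbor tone (upper neighbor).

C4 (beat 2) — passing tone; E♭3 (beat 6) — neighbor tone.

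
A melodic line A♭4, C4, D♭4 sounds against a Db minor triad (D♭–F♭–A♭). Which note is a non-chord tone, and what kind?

The harmony at that moment is D♭ minor triad (D♭, F♭, A♭); C4 is not a chord tone.
It is approached by leap down from A♭4 and left by step up to D♭4.
Leap in, step out — an appoggiatura.

C4 is an appoggiatura.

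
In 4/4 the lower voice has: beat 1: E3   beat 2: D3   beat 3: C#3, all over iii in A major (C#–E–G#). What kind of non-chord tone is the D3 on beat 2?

The harmony at that moment is C# minor triad (C#, E, G#); D3 is not a chord tone.
It is approached by step down from E3 and left by step down to C#3.
Step in, step out in the same direction — a passing tone.

Passing tone.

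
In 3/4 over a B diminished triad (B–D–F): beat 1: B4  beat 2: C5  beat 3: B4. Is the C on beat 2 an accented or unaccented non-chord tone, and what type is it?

The harmony at that moment is B diminished triad (B, D, F); C5 is not a chord tone.
It is approached by step up from B4 and left by step down to B4.
Step away and step back to the same note — a neighbor tone (upper neighbor).
It falls on a weak beat, so it is unaccented.

Unaccented neighbor tone.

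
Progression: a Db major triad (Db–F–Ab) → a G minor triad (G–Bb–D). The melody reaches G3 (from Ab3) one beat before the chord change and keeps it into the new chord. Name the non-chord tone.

The harmony at that moment is Db major triad (Db, F, Ab); G3 is not a chord tone.
It is approached by step down from Ab3 and then sustained as the same pitch into the next harmony.
Arriving early and becoming a chord tone when the harmony changes — an anticipation.

G3 is an anticipation.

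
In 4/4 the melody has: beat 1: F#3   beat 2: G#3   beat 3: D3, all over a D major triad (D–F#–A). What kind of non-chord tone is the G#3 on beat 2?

The harmony at that moment is D major triad (D, F#, A); G#3 is not a chord tone.
It is approached by step up from F#3 and left by leap down to D3.
Step in, leap out, on a weak beat — an escape tone.

Escape tone.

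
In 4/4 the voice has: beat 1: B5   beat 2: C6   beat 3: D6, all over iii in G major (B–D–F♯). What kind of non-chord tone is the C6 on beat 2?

Passing tone.

The harmony at that moment is B minor triad (B, D, F♯); C6 is not a chord tone.
It is approached by step up from B5 and left by step up to D6.
Step in, step out in the same direction — a passing tone.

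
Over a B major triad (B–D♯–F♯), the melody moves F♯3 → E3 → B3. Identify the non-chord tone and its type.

E3 is an escape tone.

The harmony at that moment is B major triad (B, D♯, F♯); E3 is not a chord tone.
It is approached by step down from F♯3 and left by leap up to B3.
Step in, leap out — an escape tone.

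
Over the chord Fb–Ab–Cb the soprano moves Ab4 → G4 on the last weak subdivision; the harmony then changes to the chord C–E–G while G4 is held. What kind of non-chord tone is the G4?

The harmony at that moment is Fb major triad (Fb, Ab, Cb); G4 is not a chord tone.
It is approached by step down from Ab4 and then sustained as the same pitch into the next harmony.
Arriving early and becoming a chord tone when the harmony changes — an anticipation.

G4 is an anticipation.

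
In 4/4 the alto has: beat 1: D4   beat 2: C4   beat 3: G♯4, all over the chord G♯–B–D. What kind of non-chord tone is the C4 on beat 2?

Escape tone.

The harmony at that moment is G♯ diminished triad (G♯, B, D); C4 is not a chord tone.
It is approached by step down from D4 and left by leap up to G♯4.
Step in, leap out, on a weak beat — an escape tone.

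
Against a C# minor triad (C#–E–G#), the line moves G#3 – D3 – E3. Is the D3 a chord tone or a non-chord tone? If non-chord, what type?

Non-chord tone — an appoggiatura.

The harmony at that moment is C# minor triad (C#, E, G#); D3 is not a chord tone.
It is approached by leap down from G#3 and left by step up to E3.
Leap in, step out — an appoggiatura.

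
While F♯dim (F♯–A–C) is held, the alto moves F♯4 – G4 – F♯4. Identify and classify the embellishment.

The harmony at that moment is F♯ diminished triad (F♯, A, C); G4 is not a chord tone.
It is approached by step up from F♯4 and left by step down to F♯4.
Step away and step back to the same note — a neighbor tone (upper neighbor).

G4 is a neighbor tone.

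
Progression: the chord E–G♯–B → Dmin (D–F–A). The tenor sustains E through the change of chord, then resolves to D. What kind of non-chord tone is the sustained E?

E is a suspension.

The harmony at that moment is D minor triad (D, F, A); E is not a chord tone.
It is held over (the same pitch as the preceding E) and left by step down to D.
Held over from the previous chord and resolving down by step — a suspension.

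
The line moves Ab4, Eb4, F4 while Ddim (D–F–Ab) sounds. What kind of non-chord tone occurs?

Eb4 is an appoggiatura.

The harmony at that moment is D diminished triad (D, F, Ab); Eb4 is not a chord tone.
It is approached by leap down from Ab4 and left by step up to F4.
Leap in, step out — an appoggiatura.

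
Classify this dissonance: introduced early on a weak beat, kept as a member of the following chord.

Anticipation.

Approach: ahead of the chord change (typically by step), so it is dissonant against the current harmony. Departure: none — the same pitch is restated or held and is a chord tone of the new harmony.
Dissonant first, consonant once the harmony catches up: the note simply arrives early — an anticipation. (The reverse timing, consonant first and dissonant after the change, would be a suspension or retardation.)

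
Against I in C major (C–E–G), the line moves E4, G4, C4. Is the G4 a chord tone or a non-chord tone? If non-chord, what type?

C major triad contains C, E, G; G is the fifth, so it is a chord tone.

Chord tone (the fifth of C major triad).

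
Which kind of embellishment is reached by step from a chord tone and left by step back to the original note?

Approach: by step. Departure: by step in the opposite direction, back to the starting pitch.
Stepwise on both sides but reversing to return to the same chord tone — a neighbor tone. (Had it continued onward in the same direction it would be a passing tone instead.)

Neighbor tone.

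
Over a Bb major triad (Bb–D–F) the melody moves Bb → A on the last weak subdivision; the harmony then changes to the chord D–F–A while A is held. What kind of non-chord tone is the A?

A is an anticipation.

The harmony at that moment is Bb major triad (Bb, D, F); A is not a chord tone.
It is approached by step down from Bb and then sustained as the same pitch into the next harmony.
Arriving early and becoming a chord tone when the harmony changes — an anticipation.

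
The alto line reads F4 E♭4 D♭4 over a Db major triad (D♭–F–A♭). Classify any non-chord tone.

The harmony at that moment is D♭ major triad (D♭, F, A♭); E♭4 is not a chord tone.
It is approached by step down from F4 and left by step down to D♭4.
Step in, step out in the same direction — a passing tone.

E♭4 is a passing tone.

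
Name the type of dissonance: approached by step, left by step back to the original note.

Approach: by step. Departure: by step in the opposite direction, back to the starting pitch.
Stepwise on both sides but reversing to return to the same chord tone — a neighbor tone. (Had it continued onward in the same direction it would be a passing tone instead.)

Neighbor tone.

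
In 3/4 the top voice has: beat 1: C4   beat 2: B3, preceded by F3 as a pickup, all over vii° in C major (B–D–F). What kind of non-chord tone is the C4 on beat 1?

Appoggiatura.

The harmony at that moment is B diminished triad (B, D, F); C4 is not a chord tone.
It is approached by leap up from F3 and left by step down to B3.
Leap in, step out, metrically accented — an appoggiatura.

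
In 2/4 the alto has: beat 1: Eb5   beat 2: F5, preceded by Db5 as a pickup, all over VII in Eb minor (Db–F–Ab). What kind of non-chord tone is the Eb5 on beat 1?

Passing tone.

The harmony at that moment is Db major triad (Db, F, Ab); Eb5 is not a chord tone.
It is approached by step up from Db5 and left by step up to F5.
Step in, step out in the same direction — a passing tone.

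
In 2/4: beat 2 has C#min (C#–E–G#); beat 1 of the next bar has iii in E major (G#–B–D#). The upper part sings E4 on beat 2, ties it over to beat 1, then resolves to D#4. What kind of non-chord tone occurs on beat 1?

Suspension.

The harmony at that moment is G# minor triad (G#, B, D#); E4 is not a chord tone.
It is held over (the same pitch as the preceding E4) and left by step down to D#4.
Held over from the previous chord and resolving down by step — a suspension.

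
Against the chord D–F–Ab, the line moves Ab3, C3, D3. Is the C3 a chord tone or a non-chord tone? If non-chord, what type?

Non-chord tone — an appoggiatura.

The harmony at that moment is D diminished triad (D, F, Ab); C3 is not a chord tone.
It is approached by leap down from Ab3 and left by step up to D3.
Leap in, step out — an appoggiatura.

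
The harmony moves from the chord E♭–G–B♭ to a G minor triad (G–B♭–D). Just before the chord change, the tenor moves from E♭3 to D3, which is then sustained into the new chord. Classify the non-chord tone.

D3 is an anticipation.

The harmony at that moment is E♭ major triad (E♭, G, B♭); D3 is not a chord tone.
It is approached by step down from E♭3 and then sustained as the same pitch into the next harmony.
Arriving early and becoming a chord tone when the harmony changes — an anticipation.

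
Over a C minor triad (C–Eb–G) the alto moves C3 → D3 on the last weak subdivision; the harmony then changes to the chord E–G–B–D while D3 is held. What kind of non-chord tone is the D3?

D3 is an anticipation.

The harmony at that moment is C minor triad (C, Eb, G); D3 is not a chord tone.
It is approached by step up from C3 and then sustained as the same pitch into the next harmony.
Arriving early and becoming a chord tone when the harmony changes — an anticipation.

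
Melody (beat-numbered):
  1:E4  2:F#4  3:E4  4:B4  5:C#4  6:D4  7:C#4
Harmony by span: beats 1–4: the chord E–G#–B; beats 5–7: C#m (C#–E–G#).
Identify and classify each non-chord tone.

F#4 (beat 2) — neighbor tone; D4 (beat 6) — neighbor tone.

The harmony at that moment is E major triad (E, G#, B); F#4 is not a chord tone.
It is approached by step up from E4 and left by step down to E4.
Step away and step back to the same note — a neighbor tone (upper neighbor).
The harmony at that moment is C# minor triad (C#, E, G#); D4 is not a chord tone.
It is approached by step up from C#4 and left by step down to C#4.
Step away and step back to the same note — a neighbor tone (upper neighbor).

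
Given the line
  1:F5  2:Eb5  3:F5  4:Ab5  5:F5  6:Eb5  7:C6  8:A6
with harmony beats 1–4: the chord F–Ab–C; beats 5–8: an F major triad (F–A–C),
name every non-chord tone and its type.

Eb5 (beat 2) — neighbor tone; Eb5 (beat 6) — escape tone.

The harmony at that moment is F minor triad (F, Ab, C); Eb5 is not a chord tone.
It is approached by step down from F5 and left by step up to F5.
Step away and step back to the same note — a neighbor tone (lower neighbor).
The harmony at that moment is F major triad (F, A, C); Eb5 is not a chord tone.
It is approached by step down from F5 and left by leap up to C6.
Step in, leap out — an escape tone.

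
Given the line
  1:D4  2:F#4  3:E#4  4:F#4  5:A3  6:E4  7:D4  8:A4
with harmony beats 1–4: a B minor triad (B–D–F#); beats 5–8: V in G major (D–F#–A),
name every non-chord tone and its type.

E#4 (beat 3) — neighbor tone; E4 (beat 6) — appoggiatura.

The harmony at that moment is B minor triad (B, D, F#); E#4 is not a chord tone.
It is approached by step down from F#4 and left by step up to F#4.
Step away and step back to the same note — a neighbor tone (lower neighbor).
The harmony at that moment is D major triad (D, F#, A); E4 is not a chord tone.
It is approached by leap up from A3 and left by step down to D4.
Leap in, step out — an appoggiatura.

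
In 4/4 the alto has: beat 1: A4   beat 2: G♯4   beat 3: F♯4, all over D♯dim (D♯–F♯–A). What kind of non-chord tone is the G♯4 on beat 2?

The harmony at that moment is D♯ diminished triad (D♯, F♯, A); G♯4 is not a chord tone.
It is approached by step down from A4 and left by step down to F♯4.
Step in, step out in the same direction — a passing tone.

Passing tone.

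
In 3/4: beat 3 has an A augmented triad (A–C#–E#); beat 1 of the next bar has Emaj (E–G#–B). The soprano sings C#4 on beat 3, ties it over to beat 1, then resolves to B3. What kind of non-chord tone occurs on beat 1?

The harmony at that moment is E major triad (E, G#, B); C#4 is not a chord tone.
It is held over (the same pitch as the preceding C#4) and left by step down to B3.
Held over from the previous chord and resolving down by step — a suspension.

Suspension.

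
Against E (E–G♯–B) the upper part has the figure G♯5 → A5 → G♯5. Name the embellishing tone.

A5 is a neighbor tone.

The harmony at that moment is E major triad (E, G♯, B); A5 is not a chord tone.
It is approached by step up from G♯5 and left by step down to G♯5.
Step away and step back to the same note — a neighbor tone (upper neighbor).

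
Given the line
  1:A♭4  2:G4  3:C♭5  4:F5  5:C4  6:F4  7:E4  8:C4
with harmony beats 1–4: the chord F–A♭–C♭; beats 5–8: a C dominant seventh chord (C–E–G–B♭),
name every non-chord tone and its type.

The harmony at that moment is F diminished triad (F, A♭, C♭); G4 is not a chord tone.
It is approached by step down from A♭4 and left by leap up to C♭5.
Step in, leap out — an escape tone.
The harmony at that moment is C dominant seventh chord (C, E, G, B♭); F4 is not a chord tone.
It is approached by leap up from C4 and left by step down to E4.
Leap in, step out — an appoggiatura.

G4 (beat 2) — escape tone; F4 (beat 6) — appoggiatura.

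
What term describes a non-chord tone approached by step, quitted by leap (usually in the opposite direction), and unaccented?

Approach: by step. Departure: by leap. Metric position: weak.
Step in, leap out, from a weak position — an escape tone (échappée). (It is the mirror image of the appoggiatura, which leaps in and steps out on a strong beat.)

Escape tone.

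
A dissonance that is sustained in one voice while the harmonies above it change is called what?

Approach: none. Departure: none — a single pitch is sustained while the chords change around it, passing through harmonies that do not contain it.
No melodic motion at all; the dissonance is created entirely by the moving harmonies against the stationary note — a pedal tone (pedal point).

Pedal tone.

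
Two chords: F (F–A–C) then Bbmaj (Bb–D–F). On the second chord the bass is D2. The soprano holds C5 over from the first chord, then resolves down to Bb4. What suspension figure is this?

At the second chord the bass is D2. The suspended C5 lies a seventh above the bass; after resolving down by step to Bb4, the interval above the bass becomes a sixth.
Suspension figures are named by those two intervals: 7–6.

7–6 suspension.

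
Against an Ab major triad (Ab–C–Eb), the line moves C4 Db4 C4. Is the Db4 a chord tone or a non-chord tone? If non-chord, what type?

The harmony at that moment is Ab major triad (Ab, C, Eb); Db4 is not a chord tone.
It is approached by step up from C4 and left by step down to C4.
Step away and step back to the same note — a neighbor tone (upper neighbor).

Non-chord tone — a neighbor tone.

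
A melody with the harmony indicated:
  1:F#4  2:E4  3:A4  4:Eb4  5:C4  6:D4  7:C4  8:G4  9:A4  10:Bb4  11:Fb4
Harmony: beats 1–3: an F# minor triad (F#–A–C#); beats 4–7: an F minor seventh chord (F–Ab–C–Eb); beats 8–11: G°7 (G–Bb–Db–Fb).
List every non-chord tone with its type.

E4 (beat 2) — escape tone; D4 (beat 6) — neighbor tone; A4 (beat 9) — passing tone.

The harmony at that moment is F# minor triad (F#, A, C#); E4 is not a chord tone.
It is approached by step down from F#4 and left by leap up to A4.
Step in, leap out — an escape tone.
The harmony at that moment is F minor seventh chord (F, Ab, C, Eb); D4 is not a chord tone.
It is approached by step up from C4 and left by step down to C4.
Step away and step back to the same note — a neighbor tone (upper neighbor).
The harmony at that moment is G diminished seventh chord (G, Bb, Db, Fb); A4 is not a chord tone.
It is approached by step up from G4 and left by step up to Bb4.
Step in, step out in the same direction — a passing tone.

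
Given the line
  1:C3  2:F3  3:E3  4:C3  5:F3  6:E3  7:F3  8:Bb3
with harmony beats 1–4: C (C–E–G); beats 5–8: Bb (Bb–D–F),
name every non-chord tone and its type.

F3 (beat 2) — appoggiatura; E3 (beat 6) — neighbor tone.

The harmony at that moment is C major triad (C, E, G); F3 is not a chord tone.
It is approached by leap up from C3 and left by step down to E3.
Leap in, step out — an appoggiatura.
The harmony at that moment is Bb major triad (Bb, D, F); E3 is not a chord tone.
It is approached by step down from F3 and left by step up to F3.
Step away and step back to the same note — a neighbor tone (lower neighbor).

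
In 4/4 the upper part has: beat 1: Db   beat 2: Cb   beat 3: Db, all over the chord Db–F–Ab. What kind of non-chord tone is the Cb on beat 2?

Lower neighbor tone.

The harmony at that moment is Db major triad (Db, F, Ab); Cb is not a chord tone.
It is approached by step down from Db and left by step up to Db.
Step away and step back to the same note — a neighbor tone (lower neighbor).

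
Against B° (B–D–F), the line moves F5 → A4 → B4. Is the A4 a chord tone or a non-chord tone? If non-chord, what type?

The harmony at that moment is B diminished triad (B, D, F); A4 is not a chord tone.
It is approached by leap down from F5 and left by step up to B4.
Leap in, step out — an appoggiatura.

Non-chord tone — an appoggiatura.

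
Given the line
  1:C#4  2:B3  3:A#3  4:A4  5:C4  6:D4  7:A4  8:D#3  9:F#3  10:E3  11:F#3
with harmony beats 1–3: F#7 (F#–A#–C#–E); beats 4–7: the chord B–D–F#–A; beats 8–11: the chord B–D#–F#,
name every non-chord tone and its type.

The harmony at that moment is F# dominant seventh chord (F#, A#, C#, E); B3 is not a chord tone.
It is approached by step down from C#4 and left by step down to A#3.
Step in, step out in the same direction — a passing tone.
The harmony at that moment is B minor seventh chord (B, D, F#, A); C4 is not a chord tone.
It is approached by leap down from A4 and left by step up to D4.
Leap in, step out — an appoggiatura.
The harmony at that moment is B major triad (B, D#, F#); E3 is not a chord tone.
It is approached by step down from F#3 and left by step up to F#3.
Step away and step back to the same note — a neighbor tone (lower neighbor).

B3 (beat 2) — passing tone; C4 (beat 5) — appoggiatura; E3 (beat 10) — neighbor tone.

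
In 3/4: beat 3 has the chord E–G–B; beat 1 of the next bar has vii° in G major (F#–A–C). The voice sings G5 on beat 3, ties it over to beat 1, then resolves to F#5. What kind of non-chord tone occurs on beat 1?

Suspension.

The harmony at that moment is F# diminished triad (F#, A, C); G5 is not a chord tone.
It is held over (the same pitch as the preceding G5) and left by step down to F#5.
Held over from the previous chord and resolving down by step — a suspension.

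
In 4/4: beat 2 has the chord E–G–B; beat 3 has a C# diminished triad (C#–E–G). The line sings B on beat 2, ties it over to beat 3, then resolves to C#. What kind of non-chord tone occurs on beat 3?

The harmony at that moment is C# diminished triad (C#, E, G); B is not a chord tone.
It is held over (the same pitch as the preceding B) and left by step up to C#.
Held over from the previous chord and resolving up by step — a retardation.

Retardation.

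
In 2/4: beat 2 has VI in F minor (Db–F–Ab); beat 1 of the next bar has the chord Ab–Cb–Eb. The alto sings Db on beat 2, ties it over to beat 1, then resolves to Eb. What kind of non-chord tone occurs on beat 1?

The harmony at that moment is Ab minor triad (Ab, Cb, Eb); Db is not a chord tone.
It is held over (the same pitch as the preceding Db) and left by step up to Eb.
Held over from the previous chord and resolving up by step — a retardation.

Retardation.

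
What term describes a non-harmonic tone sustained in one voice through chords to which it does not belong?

Approach: none. Departure: none — a single pitch is sustained while the chords change around it, passing through harmonies that do not contain it.
No melodic motion at all; the dissonance is created entirely by the moving harmonies against the stationary note — a pedal tone (pedal point).

Pedal tone.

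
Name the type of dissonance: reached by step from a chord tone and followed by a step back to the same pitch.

Approach: by step. Departure: by step in the opposite direction, back to the starting pitch.
Stepwise on both sides but reversing to return to the same chord tone — a neighbor tone. (Had it continued onward in the same direction it would be a passing tone instead.)

Neighbor tone.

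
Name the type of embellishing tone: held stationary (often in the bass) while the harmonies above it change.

Approach: none. Departure: none — a single pitch is sustained while the chords change around it, passing through harmonies that do not contain it.
No melodic motion at all; the dissonance is created entirely by the moving harmonies against the stationary note — a pedal tone (pedal point).

Pedal tone.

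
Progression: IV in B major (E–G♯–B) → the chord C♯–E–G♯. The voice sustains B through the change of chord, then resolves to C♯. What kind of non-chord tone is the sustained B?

The harmony at that moment is C♯ minor triad (C♯, E, G♯); B is not a chord tone.
It is held over (the same pitch as the preceding B) and left by step up to C♯.
Held over from the previous chord and resolving up by step — a retardation.

B is a retardation.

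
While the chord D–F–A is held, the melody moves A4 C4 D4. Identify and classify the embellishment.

C4 is an appoggiatura.

The harmony at that moment is D minor triad (D, F, A); C4 is not a chord tone.
It is approached by leap down from A4 and left by step up to D4.
Leap in, step out — an appoggiatura.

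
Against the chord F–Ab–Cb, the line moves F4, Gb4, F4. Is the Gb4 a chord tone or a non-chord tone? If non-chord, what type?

Non-chord tone — a neighbor tone.

The harmony at that moment is F diminished triad (F, Ab, Cb); Gb4 is not a chord tone.
It is approached by step up from F4 and left by step down to F4.
Step away and step back to the same note — a neighbor tone (upper neighbor).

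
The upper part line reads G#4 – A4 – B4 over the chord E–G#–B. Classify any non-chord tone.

The harmony at that moment is E major triad (E, G#, B); A4 is not a chord tone.
It is approached by step up from G#4 and left by step up to B4.
Step in, step out in the same direction — a passing tone.

A4 is a passing tone.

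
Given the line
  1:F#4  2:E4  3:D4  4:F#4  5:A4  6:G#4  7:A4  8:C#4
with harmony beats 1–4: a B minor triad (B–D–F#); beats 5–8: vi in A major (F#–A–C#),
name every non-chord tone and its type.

The harmony at that moment is B minor triad (B, D, F#); E4 is not a chord tone.
It is approached by step down from F#4 and left by step down to D4.
Step in, step out in the same direction — a passing tone.
The harmony at that moment is F# minor triad (F#, A, C#); G#4 is not a chord tone.
It is approached by step down from A4 and left by step up to A4.
Step away and step back to the same note — a neighbor tone (lower neighbor).

E4 (beat 2) — passing tone; G#4 (beat 6) — neighbor tone.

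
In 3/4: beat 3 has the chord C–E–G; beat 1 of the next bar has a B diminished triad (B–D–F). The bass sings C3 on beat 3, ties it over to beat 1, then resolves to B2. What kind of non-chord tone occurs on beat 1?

Suspension.

The harmony at that moment is B diminished triad (B, D, F); C3 is not a chord tone.
It is held over (the same pitch as the preceding C3) and left by step down to B2.
Held over from the previous chord and resolving down by step — a suspension.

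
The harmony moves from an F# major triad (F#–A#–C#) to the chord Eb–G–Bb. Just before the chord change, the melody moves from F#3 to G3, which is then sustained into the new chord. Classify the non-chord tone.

The harmony at that moment is F# major triad (F#, A#, C#); G3 is not a chord tone.
It is approached by step up from F#3 and then sustained as the same pitch into the next harmony.
Arriving early and becoming a chord tone when the harmony changes — an anticipation.

G3 is an anticipation.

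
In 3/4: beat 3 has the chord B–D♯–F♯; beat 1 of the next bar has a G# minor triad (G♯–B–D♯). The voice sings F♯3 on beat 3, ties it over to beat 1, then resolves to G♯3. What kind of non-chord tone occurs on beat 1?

Retardation.

The harmony at that moment is G♯ minor triad (G♯, B, D♯); F♯3 is not a chord tone.
It is held over (the same pitch as the preceding F♯3) and left by step up to G♯3.
Held over from the previous chord and resolving up by step — a retardation.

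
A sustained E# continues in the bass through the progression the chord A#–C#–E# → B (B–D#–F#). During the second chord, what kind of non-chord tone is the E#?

Pedal tone (pedal point).

The harmony at that moment is B major triad (B, D#, F#); E# is not a chord tone.
It is held over (the same pitch as the preceding E#) and then sustained as the same pitch into the next harmony.
Sustained through a change of harmony — a pedal tone.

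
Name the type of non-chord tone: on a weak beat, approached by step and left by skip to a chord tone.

Escape tone.

Approach: by step. Departure: by leap. Metric position: weak.
Step in, leap out, from a weak position — an escape tone (échappée). (It is the mirror image of the appoggiatura, which leaps in and steps out on a strong beat.)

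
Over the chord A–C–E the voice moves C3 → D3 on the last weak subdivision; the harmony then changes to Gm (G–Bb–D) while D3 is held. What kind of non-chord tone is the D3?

D3 is an anticipation.

The harmony at that moment is A minor triad (A, C, E); D3 is not a chord tone.
It is approached by step up from C3 and then sustained as the same pitch into the next harmony.
Arriving early and becoming a chord tone when the harmony changes — an anticipation.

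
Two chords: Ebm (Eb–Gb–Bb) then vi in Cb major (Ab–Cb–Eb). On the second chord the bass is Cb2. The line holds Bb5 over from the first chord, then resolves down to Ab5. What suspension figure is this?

At the second chord the bass is Cb2. The suspended Bb5 lies a seventh above the bass; after resolving down by step to Ab5, the interval above the bass becomes a sixth.
Suspension figures are named by those two intervals: 7–6.

7–6 suspension.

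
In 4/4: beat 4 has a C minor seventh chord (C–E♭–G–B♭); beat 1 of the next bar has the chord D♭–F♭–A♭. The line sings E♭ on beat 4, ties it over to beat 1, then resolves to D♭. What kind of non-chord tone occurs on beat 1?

Suspension.

The harmony at that moment is D♭ minor triad (D♭, F♭, A♭); E♭ is not a chord tone.
It is held over (the same pitch as the preceding E♭) and left by step down to D♭.
Held over from the previous chord and resolving down by step — a suspension.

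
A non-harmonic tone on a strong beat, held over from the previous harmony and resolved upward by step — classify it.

Approach: by preparation — the pitch is first a chord tone, then held (tied or repeated) while the harmony changes under it. Departure: up by step. Metric position: strong.
A prepared dissonance that resolves upward by step — a retardation. (The same figure resolving downward would be a suspension.)

Retardation.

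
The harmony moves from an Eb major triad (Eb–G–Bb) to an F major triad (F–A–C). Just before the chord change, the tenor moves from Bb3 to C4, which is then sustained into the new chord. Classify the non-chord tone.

C4 is an anticipation.

The harmony at that moment is Eb major triad (Eb, G, Bb); C4 is not a chord tone.
It is approached by step up from Bb3 and then sustained as the same pitch into the next harmony.
Arriving early and becoming a chord tone when the harmony changes — an anticipation.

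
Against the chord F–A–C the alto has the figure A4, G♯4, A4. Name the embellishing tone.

The harmony at that moment is F major triad (F, A, C); G♯4 is not a chord tone.
It is approached by step down from A4 and left by step up to A4.
Step away and step back to the same note — a neighbor tone (lower neighbor).

G♯4 is a neighbor tone.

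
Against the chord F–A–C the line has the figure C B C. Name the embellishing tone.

The harmony at that moment is F major triad (F, A, C); B is not a chord tone.
It is approached by step down from C and left by step up to C.
Step away and step back to the same note — a neighbor tone (lower neighbor).

B is a neighbor tone.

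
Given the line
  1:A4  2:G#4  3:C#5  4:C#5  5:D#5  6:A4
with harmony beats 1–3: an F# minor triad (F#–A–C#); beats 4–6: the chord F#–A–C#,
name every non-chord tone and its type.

G#4 (beat 2) — escape tone; D#5 (beat 5) — escape tone.

The harmony at that moment is F# minor triad (F#, A, C#); G#4 is not a chord tone.
It is approached by step down from A4 and left by leap up to C#5.
Step in, leap out — an escape tone.
The harmony at that moment is F# minor triad (F#, A, C#); D#5 is not a chord tone.
It is approached by step up from C#5 and left by leap down to A4.
Step in, leap out — an escape tone.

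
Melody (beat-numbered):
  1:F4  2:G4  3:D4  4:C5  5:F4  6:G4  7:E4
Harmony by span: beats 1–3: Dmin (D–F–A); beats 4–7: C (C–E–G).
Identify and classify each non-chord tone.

G4 (beat 2) — escape tone; F4 (beat 5) — appoggiatura.

The harmony at that moment is D minor triad (D, F, A); G4 is not a chord tone.
It is approached by step up from F4 and left by leap down to D4.
Step in, leap out — an escape tone.
The harmony at that moment is C major triad (C, E, G); F4 is not a chord tone.
It is approached by leap down from C5 and left by step up to G4.
Leap in, step out — an appoggiatura.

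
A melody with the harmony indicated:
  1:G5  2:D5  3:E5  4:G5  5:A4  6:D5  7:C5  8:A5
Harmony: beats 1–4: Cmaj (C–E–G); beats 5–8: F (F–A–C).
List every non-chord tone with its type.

D5 (beat 2) — appoggiatura; D5 (beat 6) — appoggiatura.

The harmony at that moment is C major triad (C, E, G); D5 is not a chord tone.
It is approached by leap down from G5 and left by step up to E5.
Leap in, step out — an appoggiatura.
The harmony at that moment is F major triad (F, A, C); D5 is not a chord tone.
It is approached by leap up from A4 and left by step down to C5.
Leap in, step out — an appoggiatura.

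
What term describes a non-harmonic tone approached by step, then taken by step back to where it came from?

Neighbor tone.

Approach: by step. Departure: by step in the opposite direction, back to the starting pitch.
Stepwise on both sides but reversing to return to the same chord tone — a neighbor tone. (Had it continued onward in the same direction it would be a passing tone instead.)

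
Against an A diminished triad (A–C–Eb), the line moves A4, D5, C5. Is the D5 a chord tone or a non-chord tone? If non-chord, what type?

Non-chord tone — an appoggiatura.

The harmony at that moment is A diminished triad (A, C, Eb); D5 is not a chord tone.
It is approached by leap up from A4 and left by step down to C5.
Leap in, step out — an appoggiatura.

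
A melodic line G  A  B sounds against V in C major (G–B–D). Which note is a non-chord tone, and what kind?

A is a passing tone.

The harmony at that moment is G major triad (G, B, D); A is not a chord tone.
It is approached by step up from G and left by step up to B.
Step in, step out in the same direction — a passing tone.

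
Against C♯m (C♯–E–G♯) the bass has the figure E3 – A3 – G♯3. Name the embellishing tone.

The harmony at that moment is C♯ minor triad (C♯, E, G♯); A3 is not a chord tone.
It is approached by leap up from E3 and left by step down to G♯3.
Leap in, step out — an appoggiatura.

A3 is an appoggiatura.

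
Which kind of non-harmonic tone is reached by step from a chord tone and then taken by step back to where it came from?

Approach: by step. Departure: by step in the opposite direction, back to the starting pitch.
Stepwise on both sides but reversing to return to the same chord tone — a neighbor tone. (Had it continued onward in the same direction it would be a passing tone instead.)

Neighbor tone.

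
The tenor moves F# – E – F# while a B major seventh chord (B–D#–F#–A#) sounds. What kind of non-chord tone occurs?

E is a neighbor tone.

The harmony at that moment is B major seventh chord (B, D#, F#, A#); E is not a chord tone.
It is approached by step down from F# and left by step up to F#.
Step away and step back to the same note — a neighbor tone (lower neighbor).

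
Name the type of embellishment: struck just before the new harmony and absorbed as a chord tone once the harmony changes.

Approach: ahead of the chord change (typically by step), so it is dissonant against the current harmony. Departure: none — the same pitch is restated or held and is a chord tone of the new harmony.
Dissonant first, consonant once the harmony catches up: the note simply arrives early — an anticipation. (The reverse timing, consonant first and dissonant after the change, would be a suspension or retardation.)

Anticipation.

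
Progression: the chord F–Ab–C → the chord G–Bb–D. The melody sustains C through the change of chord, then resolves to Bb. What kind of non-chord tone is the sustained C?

C is a suspension.

The harmony at that moment is G minor triad (G, Bb, D); C is not a chord tone.
It is held over (the same pitch as the preceding C) and left by step down to Bb.
Held over from the previous chord and resolving down by step — a suspension.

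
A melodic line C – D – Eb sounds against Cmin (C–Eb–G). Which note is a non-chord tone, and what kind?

The harmony at that moment is C minor triad (C, Eb, G); D is not a chord tone.
It is approached by step up from C and left by step up to Eb.
Step in, step out in the same direction — a passing tone.

D is a passing tone.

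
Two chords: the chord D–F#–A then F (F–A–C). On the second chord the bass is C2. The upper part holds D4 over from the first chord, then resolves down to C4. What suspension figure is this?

At the second chord the bass is C2. The suspended D4 lies a ninth above the bass; after resolving down by step to C4, the interval above the bass becomes an octave.
Suspension figures are named by those two intervals: 9–8.

9–8 suspension.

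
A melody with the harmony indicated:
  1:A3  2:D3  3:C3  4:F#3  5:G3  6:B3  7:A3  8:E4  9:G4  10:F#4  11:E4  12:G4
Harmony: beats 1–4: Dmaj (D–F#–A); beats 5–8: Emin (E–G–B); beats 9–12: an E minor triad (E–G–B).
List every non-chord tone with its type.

The harmony at that moment is D major triad (D, F#, A); C3 is not a chord tone.
It is approached by step down from D3 and left by leap up to F#3.
Step in, leap out — an escape tone.
The harmony at that moment is E minor triad (E, G, B); A3 is not a chord tone.
It is approached by step down from B3 and left by leap up to E4.
Step in, leap out — an escape tone.
The harmony at that moment is E minor triad (E, G, B); F#4 is not a chord tone.
It is approached by step down from G4 and left by step down to E4.
Step in, step out in the same direction — a passing tone.

C3 (beat 3) — escape tone; A3 (beat 7) — escape tone; F#4 (beat 10) — passing tone.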